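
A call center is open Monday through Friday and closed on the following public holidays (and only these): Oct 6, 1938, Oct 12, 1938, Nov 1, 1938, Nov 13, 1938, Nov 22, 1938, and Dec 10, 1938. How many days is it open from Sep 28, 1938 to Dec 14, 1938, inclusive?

52 business days

Sep 28, 1938 is a Wednesday.
From Sep 28, 1938 to Dec 14, 1938 is 78 days inclusive.
78 = 7 × 11 + 1, so there are 11 full weeks plus 1 extra day.
Each full week contributes 5 weekdays (Mon–Fri): 11 × 5 = 55.
The 1 extra day is Wednesday — 1 of them qualifies.
Total: 55 + 1 = 56.
Holidays: Oct 6, 1938 (Thu); Oct 12, 1938 (Wed); Nov 1, 1938 (Tue); Nov 13, 1938 (Sun); Nov 22, 1938 (Tue); Dec 10, 1938 (Sat).
4 of the 6 holidays fall on weekdays; the rest are weekends and were already excluded.
Business days: 56 − 4 = 52.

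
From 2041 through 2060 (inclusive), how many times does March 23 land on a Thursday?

Day of week of March 23 in each year:
2041: Sat, 2042: Sun, 2043: Mon, 2044: Wed, 2045: Thu ✓, 2046: Fri, 2047: Sat, 2048: Mon, 2049: Tue, 2050: Wed, 2051: Thu ✓, 2052: Sat, 2053: Sun, 2054: Mon, 2055: Tue, 2056: Thu ✓, 2057: Fri, 2058: Sat, 2059: Sun, 2060: Tue
Thursdays: 2045, 2051, 2056.

3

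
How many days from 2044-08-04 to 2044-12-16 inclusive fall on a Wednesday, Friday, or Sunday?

58

2044-08-04 is a Thursday.
That's 135 days from start to end, counting both.
135 = 7 × 19 + 2, so there are 19 full weeks plus 2 extra days.
Each full week contributes 3 days from the set (Wed, Fri, Sun): 19 × 3 = 57.
The 2 extra days are Thursday, Friday — 1 of them qualifies.
Total: 57 + 1 = 58.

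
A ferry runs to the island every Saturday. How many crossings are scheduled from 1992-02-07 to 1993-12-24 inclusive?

98

1992-02-07 is a Friday.
That's 687 days from start to end, counting both.
687 = 7 × 98 + 1, so there are 98 full weeks plus 1 extra day.
Each full week contributes one Saturday: 98 so far.
The 1 extra day is Friday — none qualify.
Total: 98 + 0 = 98.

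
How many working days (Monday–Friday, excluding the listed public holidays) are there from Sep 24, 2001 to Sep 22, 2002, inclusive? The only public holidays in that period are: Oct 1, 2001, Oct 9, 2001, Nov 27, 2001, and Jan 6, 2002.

257

Sep 24, 2001 is a Monday.
From Sep 24, 2001 to Sep 22, 2002 is 364 days inclusive.
364 = 7 × 52, so the span is exactly 52 full weeks.
Each full week contributes 5 weekdays (Mon–Fri): 52 × 5 = 260.
Holidays: Oct 1, 2001 (Mon); Oct 9, 2001 (Tue); Nov 27, 2001 (Tue); Jan 6, 2002 (Sun).
3 of the 4 holidays fall on weekdays; the rest are weekends and were already excluded.
Business days: 260 − 3 = 257.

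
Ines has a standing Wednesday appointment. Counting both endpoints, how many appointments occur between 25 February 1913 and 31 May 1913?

25 February 1913 is a Tuesday.
The range spans 96 days (inclusive of both endpoints).
96 = 7 × 13 + 5, so there are 13 full weeks plus 5 extra days.
Each full week contributes one Wednesday: 13 so far.
The 5 extra days are Tuesday, Wednesday, Thursday, Friday, Saturday — 1 of them qualifies.
Total: 13 + 1 = 14.

14 Wednesdays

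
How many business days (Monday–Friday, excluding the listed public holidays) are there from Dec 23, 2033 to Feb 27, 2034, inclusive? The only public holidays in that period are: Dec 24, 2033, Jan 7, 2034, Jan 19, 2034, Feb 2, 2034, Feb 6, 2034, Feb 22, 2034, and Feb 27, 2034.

42

Dec 23, 2033 is a Friday.
From Dec 23, 2033 to Feb 27, 2034 is 67 days inclusive.
67 = 7 × 9 + 4, so there are 9 full weeks plus 4 extra days.
Each full week contributes 5 weekdays (Mon–Fri): 9 × 5 = 45.
The 4 extra days are Friday, Saturday, Sunday, Monday — 2 of them qualify.
Total: 45 + 2 = 47.
Holidays: Dec 24, 2033 (Sat); Jan 7, 2034 (Sat); Jan 19, 2034 (Thu); Feb 2, 2034 (Thu); Feb 6, 2034 (Mon); Feb 22, 2034 (Wed); Feb 27, 2034 (Mon).
5 of the 7 holidays fall on weekdays; the rest are weekends and were already excluded.
Business days: 47 − 5 = 42.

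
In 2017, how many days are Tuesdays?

52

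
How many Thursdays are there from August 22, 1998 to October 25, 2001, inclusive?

166

August 22, 1998 is a Saturday.
The range spans 1161 days (inclusive of both endpoints).
1161 = 7 × 165 + 6, so there are 165 full weeks plus 6 extra days.
Each full week contributes one Thursday: 165 so far.
The 6 extra days are Sat, Sun, Mon, Tue, Wed, Thu — 1 of them qualifies.
Total: 165 + 1 = 166.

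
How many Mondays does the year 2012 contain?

Jan 1, 2012 is a Sunday.
The range spans 366 days (inclusive of both endpoints).
366 = 7 × 52 + 2, so there are 52 full weeks plus 2 extra days.
Each full week contributes one Monday: 52 so far.
The 2 extra days are Sun, Mon — 1 of them qualifies.
Total: 52 + 1 = 53.

53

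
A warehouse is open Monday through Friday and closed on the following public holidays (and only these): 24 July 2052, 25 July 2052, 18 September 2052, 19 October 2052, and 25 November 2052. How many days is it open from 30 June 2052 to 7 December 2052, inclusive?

30 June 2052 is a Sunday.
The range spans 161 days (inclusive of both endpoints).
161 = 7 × 23, so the span is exactly 23 full weeks.
Each full week contributes 5 weekdays (Mon–Fri): 23 × 5 = 115.
Total: 115.
Holidays: 24 July 2052 (Wed); 25 July 2052 (Thu); 18 September 2052 (Wed); 19 October 2052 (Sat); 25 November 2052 (Mon).
4 of the 5 holidays fall on weekdays; the rest are weekends and were already excluded.
Business days: 115 − 4 = 111.

111 working days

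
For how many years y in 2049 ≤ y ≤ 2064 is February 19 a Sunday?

Day of week of February 19 in each year:
2049: Fri, 2050: Sat, 2051: Sun ✓, 2052: Mon, 2053: Wed, 2054: Thu, 2055: Fri, 2056: Sat, 2057: Mon, 2058: Tue, 2059: Wed, 2060: Thu, 2061: Sat, 2062: Sun ✓, 2063: Mon, 2064: Tue
Sundays: 2051, 2062.

2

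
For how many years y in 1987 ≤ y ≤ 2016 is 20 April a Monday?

5

Day of week of April 20 in each year:
1987: Mon ✓, 1988: Wed, 1989: Thu, 1990: Fri, 1991: Sat, 1992: Mon ✓, 1993: Tue, 1994: Wed, 1995: Thu, 1996: Sat, 1997: Sun, 1998: Mon ✓, 1999: Tue, 2000: Thu, 2001: Fri, 2002: Sat, 2003: Sun, 2004: Tue, 2005: Wed, 2006: Thu, 2007: Fri, 2008: Sun, 2009: Mon ✓, 2010: Tue, 2011: Wed, 2012: Fri, 2013: Sat, 2014: Sun, 2015: Mon ✓, 2016: Wed
Mondays: 1987, 1992, 1998, 2009, 2015.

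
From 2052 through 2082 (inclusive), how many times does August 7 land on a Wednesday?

Day of week of August 7 in each year:
2052: Wed ✓, 2053: Thu, 2054: Fri, 2055: Sat, 2056: Mon, 2057: Tue, 2058: Wed ✓, 2059: Thu, 2060: Sat, 2061: Sun, 2062: Mon, 2063: Tue, 2064: Thu, 2065: Fri, 2066: Sat, 2067: Sun, 2068: Tue, 2069: Wed ✓, 2070: Thu, 2071: Fri, 2072: Sun, 2073: Mon, 2074: Tue, 2075: Wed ✓, 2076: Fri, 2077: Sat, 2078: Sun, 2079: Mon, 2080: Wed ✓, 2081: Thu, 2082: Fri
Wednesdays: 2052, 2058, 2069, 2075, 2080.

5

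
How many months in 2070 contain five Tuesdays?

4

A month has five Tuesdays exactly when Tuesday falls within its first (length − 28) days.
Jan: 31 days, starts Wed → 5 of Wed, Thu, Fri
Feb: 28 days, starts Sat → 5 of (none)
Mar: 31 days, starts Sat → 5 of Sat, Sun, Mon
Apr: 30 days, starts Tue → 5 of Tue, Wed ✓
May: 31 days, starts Thu → 5 of Thu, Fri, Sat
Jun: 30 days, starts Sun → 5 of Sun, Mon
Jul: 31 days, starts Tue → 5 of Tue, Wed, Thu ✓
Aug: 31 days, starts Fri → 5 of Fri, Sat, Sun
Sep: 30 days, starts Mon → 5 of Mon, Tue ✓
Oct: 31 days, starts Wed → 5 of Wed, Thu, Fri
Nov: 30 days, starts Sat → 5 of Sat, Sun
Dec: 31 days, starts Mon → 5 of Mon, Tue, Wed ✓
Months with five Tuesdays: Apr, Jul, Sep, Dec.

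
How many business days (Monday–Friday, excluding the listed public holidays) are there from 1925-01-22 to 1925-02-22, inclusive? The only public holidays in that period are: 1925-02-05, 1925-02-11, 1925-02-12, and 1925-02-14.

1925-01-22 is a Thursday.
The range spans 32 days (inclusive of both endpoints).
32 = 7 × 4 + 4, so there are 4 full weeks plus 4 extra days.
Each full week contributes 5 weekdays (Mon–Fri): 4 × 5 = 20.
The 4 extra days are Thursday, Friday, Saturday, Sunday — 2 of them qualify.
Total: 20 + 2 = 22.
Holidays: 1925-02-05 (Thu); 1925-02-11 (Wed); 1925-02-12 (Thu); 1925-02-14 (Sat).
3 of the 4 holidays fall on weekdays; the rest are weekends and were already excluded.
Business days: 22 − 3 = 19.

19 business days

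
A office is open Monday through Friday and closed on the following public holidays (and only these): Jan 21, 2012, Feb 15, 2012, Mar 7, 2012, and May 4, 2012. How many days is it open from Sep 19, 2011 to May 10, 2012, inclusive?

Sep 19, 2011 is a Monday.
That's 235 days from start to end, counting both.
235 = 7 × 33 + 4, so there are 33 full weeks plus 4 extra days.
Each full week contributes 5 weekdays (Mon–Fri): 33 × 5 = 165.
The 4 extra days are Mon, Tue, Wed, Thu — 4 of them qualify.
Total: 165 + 4 = 169.
Holidays: Jan 21, 2012 (Sat); Feb 15, 2012 (Wed); Mar 7, 2012 (Wed); May 4, 2012 (Fri).
3 of the 4 holidays fall on weekdays; the rest are weekends and were already excluded.
Business days: 169 − 3 = 166.

166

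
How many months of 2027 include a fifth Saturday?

4

A month has five Saturdays exactly when Saturday falls within its first (length − 28) days.
Jan: 31 days, starts Fri → 5 of Fri, Sat, Sun ✓
Feb: 28 days, starts Mon → 5 of (none)
Mar: 31 days, starts Mon → 5 of Mon, Tue, Wed
Apr: 30 days, starts Thu → 5 of Thu, Fri
May: 31 days, starts Sat → 5 of Sat, Sun, Mon ✓
Jun: 30 days, starts Tue → 5 of Tue, Wed
Jul: 31 days, starts Thu → 5 of Thu, Fri, Sat ✓
Aug: 31 days, starts Sun → 5 of Sun, Mon, Tue
Sep: 30 days, starts Wed → 5 of Wed, Thu
Oct: 31 days, starts Fri → 5 of Fri, Sat, Sun ✓
Nov: 30 days, starts Mon → 5 of Mon, Tue
Dec: 31 days, starts Wed → 5 of Wed, Thu, Fri
Months with five Saturdays: Jan, May, Jul, Oct.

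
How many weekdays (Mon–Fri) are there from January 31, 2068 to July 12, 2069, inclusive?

379

January 31, 2068 is a Tuesday.
That's 529 days from start to end, counting both.
529 = 7 × 75 + 4, so there are 75 full weeks plus 4 extra days.
Each full week contributes 5 weekdays (Mon–Fri): 75 × 5 = 375.
The 4 extra days are Tuesday, Wednesday, Thursday, Friday — 4 of them qualify.
Total: 375 + 4 = 379.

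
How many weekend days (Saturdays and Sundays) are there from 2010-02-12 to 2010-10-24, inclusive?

74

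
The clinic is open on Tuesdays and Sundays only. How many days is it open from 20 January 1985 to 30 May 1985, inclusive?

38

20 January 1985 is a Sunday.
That's 131 days from start to end, counting both.
131 = 7 × 18 + 5, so there are 18 full weeks plus 5 extra days.
Each full week contributes 2 days from the set (Tue, Sun): 18 × 2 = 36.
The 5 extra days are Sun, Mon, Tue, Wed, Thu — 2 of them qualify.
Total: 36 + 2 = 38.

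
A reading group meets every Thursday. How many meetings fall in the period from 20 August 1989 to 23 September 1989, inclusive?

5 Thursdays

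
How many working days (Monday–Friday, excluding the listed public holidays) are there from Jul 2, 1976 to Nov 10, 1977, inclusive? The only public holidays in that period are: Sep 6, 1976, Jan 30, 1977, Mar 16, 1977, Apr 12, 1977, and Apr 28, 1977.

351

Jul 2, 1976 is a Friday.
The range spans 497 days (inclusive of both endpoints).
497 = 7 × 71, so the span is exactly 71 full weeks.
Each full week contributes 5 weekdays (Mon–Fri): 71 × 5 = 355.
Total: 355.
Holidays: Sep 6, 1976 (Mon); Jan 30, 1977 (Sun); Mar 16, 1977 (Wed); Apr 12, 1977 (Tue); Apr 28, 1977 (Thu).
4 of the 5 holidays fall on weekdays; the rest are weekends and were already excluded.
Business days: 355 − 4 = 351.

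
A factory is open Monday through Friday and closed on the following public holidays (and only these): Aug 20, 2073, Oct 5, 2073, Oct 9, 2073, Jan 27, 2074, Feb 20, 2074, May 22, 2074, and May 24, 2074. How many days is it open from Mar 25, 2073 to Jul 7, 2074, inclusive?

330

Mar 25, 2073 is a Saturday.
From Mar 25, 2073 to Jul 7, 2074 is 470 days inclusive.
470 = 7 × 67 + 1, so there are 67 full weeks plus 1 extra day.
Each full week contributes 5 weekdays (Mon–Fri): 67 × 5 = 335.
The 1 extra day is Sat — none qualify.
Total: 335 + 0 = 335.
Holidays: Aug 20, 2073 (Sun); Oct 5, 2073 (Thu); Oct 9, 2073 (Mon); Jan 27, 2074 (Sat); Feb 20, 2074 (Tue); May 22, 2074 (Tue); May 24, 2074 (Thu).
5 of the 7 holidays fall on weekdays; the rest are weekends and were already excluded.
Business days: 335 − 5 = 330.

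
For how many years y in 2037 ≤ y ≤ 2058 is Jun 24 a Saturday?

3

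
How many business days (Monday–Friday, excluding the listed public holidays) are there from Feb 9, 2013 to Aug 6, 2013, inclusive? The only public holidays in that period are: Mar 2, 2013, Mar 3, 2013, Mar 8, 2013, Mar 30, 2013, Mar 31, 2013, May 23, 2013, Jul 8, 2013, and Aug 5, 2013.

123

Feb 9, 2013 is a Saturday.
That's 179 days from start to end, counting both.
179 = 7 × 25 + 4, so there are 25 full weeks plus 4 extra days.
Each full week contributes 5 weekdays (Mon–Fri): 25 × 5 = 125.
The 4 extra days are Sat, Sun, Mon, Tue — 2 of them qualify.
Total: 125 + 2 = 127.
Holidays: Mar 2, 2013 (Sat); Mar 3, 2013 (Sun); Mar 8, 2013 (Fri); Mar 30, 2013 (Sat); Mar 31, 2013 (Sun); May 23, 2013 (Thu); Jul 8, 2013 (Mon); Aug 5, 2013 (Mon).
4 of the 8 holidays fall on weekdays; the rest are weekends and were already excluded.
Business days: 127 − 4 = 123.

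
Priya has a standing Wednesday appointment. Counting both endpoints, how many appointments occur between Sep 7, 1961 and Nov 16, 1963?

Sep 7, 1961 is a Thursday.
The range spans 801 days (inclusive of both endpoints).
801 = 7 × 114 + 3, so there are 114 full weeks plus 3 extra days.
Each full week contributes one Wednesday: 114 so far.
The 3 extra days are Thu, Fri, Sat — none qualify.
Total: 114 + 0 = 114.

114 Wednesdays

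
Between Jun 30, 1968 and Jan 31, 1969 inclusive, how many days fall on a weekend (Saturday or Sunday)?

Jun 30, 1968 is a Sunday.
The range spans 216 days (inclusive of both endpoints).
216 = 7 × 30 + 6, so there are 30 full weeks plus 6 extra days.
Each full week contributes 2 weekend days (Sat, Sun): 30 × 2 = 60.
The 6 extra days are Sunday, Monday, Tuesday, Wednesday, Thursday, Friday — 1 of them qualifies.
Total: 60 + 1 = 61.

61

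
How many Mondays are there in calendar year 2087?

Jan 1, 2087 is a Wednesday.
That's 365 days from start to end, counting both.
365 = 7 × 52 + 1, so there are 52 full weeks plus 1 extra day.
Each full week contributes one Monday: 52 so far.
The 1 extra day is Wednesday — none qualify.
Total: 52 + 0 = 52.

52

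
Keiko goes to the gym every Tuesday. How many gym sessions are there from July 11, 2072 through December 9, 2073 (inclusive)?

July 11, 2072 is a Monday.
From July 11, 2072 to December 9, 2073 is 517 days inclusive.
517 = 7 × 73 + 6, so there are 73 full weeks plus 6 extra days.
Each full week contributes one Tuesday: 73 so far.
The 6 extra days are Monday, Tuesday, Wednesday, Thursday, Friday, Saturday — 1 of them qualifies.
Total: 73 + 1 = 74.

74 Tuesdays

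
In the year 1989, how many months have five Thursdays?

A month has five Thursdays exactly when Thursday falls within its first (length − 28) days.
Jan: 31 days, starts Sun → 5 of Sun, Mon, Tue
Feb: 28 days, starts Wed → 5 of (none)
Mar: 31 days, starts Wed → 5 of Wed, Thu, Fri ✓
Apr: 30 days, starts Sat → 5 of Sat, Sun
May: 31 days, starts Mon → 5 of Mon, Tue, Wed
Jun: 30 days, starts Thu → 5 of Thu, Fri ✓
Jul: 31 days, starts Sat → 5 of Sat, Sun, Mon
Aug: 31 days, starts Tue → 5 of Tue, Wed, Thu ✓
Sep: 30 days, starts Fri → 5 of Fri, Sat
Oct: 31 days, starts Sun → 5 of Sun, Mon, Tue
Nov: 30 days, starts Wed → 5 of Wed, Thu ✓
Dec: 31 days, starts Fri → 5 of Fri, Sat, Sun
Months with five Thursdays: Mar, Jun, Aug, Nov.

4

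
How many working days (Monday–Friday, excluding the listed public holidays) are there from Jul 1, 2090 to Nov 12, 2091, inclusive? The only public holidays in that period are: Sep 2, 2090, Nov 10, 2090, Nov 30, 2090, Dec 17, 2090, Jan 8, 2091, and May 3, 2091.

Jul 1, 2090 is a Saturday.
The range spans 500 days (inclusive of both endpoints).
500 = 7 × 71 + 3, so there are 71 full weeks plus 3 extra days.
Each full week contributes 5 weekdays (Mon–Fri): 71 × 5 = 355.
The 3 extra days are Sat, Sun, Mon — 1 of them qualifies.
Total: 355 + 1 = 356.
Holidays: Sep 2, 2090 (Sat); Nov 10, 2090 (Fri); Nov 30, 2090 (Thu); Dec 17, 2090 (Sun); Jan 8, 2091 (Mon); May 3, 2091 (Thu).
4 of the 6 holidays fall on weekdays; the rest are weekends and were already excluded.
Business days: 356 − 4 = 352.

352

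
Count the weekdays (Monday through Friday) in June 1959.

22

1 June 1959 is a Monday.
The range spans 30 days (inclusive of both endpoints).
30 = 7 × 4 + 2, so there are 4 full weeks plus 2 extra days.
Each full week contributes 5 weekdays (Mon–Fri): 4 × 5 = 20.
The 2 extra days are Mon, Tue — 2 of them qualify.
Total: 20 + 2 = 22.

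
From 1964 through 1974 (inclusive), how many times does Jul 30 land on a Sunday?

Day of week of July 30 in each year:
1964: Thu, 1965: Fri, 1966: Sat, 1967: Sun ✓, 1968: Tue, 1969: Wed, 1970: Thu, 1971: Fri, 1972: Sun ✓, 1973: Mon, 1974: Tue
Sundays: 1967, 1972.

2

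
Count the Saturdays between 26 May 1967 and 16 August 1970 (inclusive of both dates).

26 May 1967 is a Friday.
From 26 May 1967 to 16 August 1970 is 1179 days inclusive.
1179 = 7 × 168 + 3, so there are 168 full weeks plus 3 extra days.
Each full week contributes one Saturday: 168 so far.
The 3 extra days are Fri, Sat, Sun — 1 of them qualifies.
Total: 168 + 1 = 169.

169 Saturdays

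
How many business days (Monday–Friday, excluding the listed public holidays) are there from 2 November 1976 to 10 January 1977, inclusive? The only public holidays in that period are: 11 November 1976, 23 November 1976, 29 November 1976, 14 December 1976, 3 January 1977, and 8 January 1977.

45 business days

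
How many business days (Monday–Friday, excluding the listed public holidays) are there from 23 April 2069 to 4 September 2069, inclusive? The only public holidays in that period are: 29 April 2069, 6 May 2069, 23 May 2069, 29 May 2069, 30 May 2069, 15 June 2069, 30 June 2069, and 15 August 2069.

23 April 2069 is a Tuesday.
That's 135 days from start to end, counting both.
135 = 7 × 19 + 2, so there are 19 full weeks plus 2 extra days.
Each full week contributes 5 weekdays (Mon–Fri): 19 × 5 = 95.
The 2 extra days are Tue, Wed — 2 of them qualify.
Total: 95 + 2 = 97.
Holidays: 29 April 2069 (Mon); 6 May 2069 (Mon); 23 May 2069 (Thu); 29 May 2069 (Wed); 30 May 2069 (Thu); 15 June 2069 (Sat); 30 June 2069 (Sun); 15 August 2069 (Thu).
6 of the 8 holidays fall on weekdays; the rest are weekends and were already excluded.
Business days: 97 − 6 = 91.

91 business days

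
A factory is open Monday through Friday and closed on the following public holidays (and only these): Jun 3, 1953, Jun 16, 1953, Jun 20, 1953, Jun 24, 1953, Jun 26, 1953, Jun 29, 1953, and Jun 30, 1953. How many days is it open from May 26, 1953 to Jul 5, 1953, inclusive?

May 26, 1953 is a Tuesday.
That's 41 days from start to end, counting both.
41 = 7 × 5 + 6, so there are 5 full weeks plus 6 extra days.
Each full week contributes 5 weekdays (Mon–Fri): 5 × 5 = 25.
The 6 extra days are Tuesday, Wednesday, Thursday, Friday, Saturday, Sunday — 4 of them qualify.
Total: 25 + 4 = 29.
Holidays: Jun 3, 1953 (Wed); Jun 16, 1953 (Tue); Jun 20, 1953 (Sat); Jun 24, 1953 (Wed); Jun 26, 1953 (Fri); Jun 29, 1953 (Mon); Jun 30, 1953 (Tue).
6 of the 7 holidays fall on weekdays; the rest are weekends and were already excluded.
Business days: 29 − 6 = 23.

23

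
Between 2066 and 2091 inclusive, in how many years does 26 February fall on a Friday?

4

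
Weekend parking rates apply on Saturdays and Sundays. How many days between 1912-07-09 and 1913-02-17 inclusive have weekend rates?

64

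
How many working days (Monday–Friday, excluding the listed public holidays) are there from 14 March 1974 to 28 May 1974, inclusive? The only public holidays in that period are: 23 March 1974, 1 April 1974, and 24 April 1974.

14 March 1974 is a Thursday.
The range spans 76 days (inclusive of both endpoints).
76 = 7 × 10 + 6, so there are 10 full weeks plus 6 extra days.
Each full week contributes 5 weekdays (Mon–Fri): 10 × 5 = 50.
The 6 extra days are Thursday, Friday, Saturday, Sunday, Monday, Tuesday — 4 of them qualify.
Total: 50 + 4 = 54.
Holidays: 23 March 1974 (Sat); 1 April 1974 (Mon); 24 April 1974 (Wed).
2 of the 3 holidays fall on weekdays; the rest are weekends and were already excluded.
Business days: 54 − 2 = 52.

52 working days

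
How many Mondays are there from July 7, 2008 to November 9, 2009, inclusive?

July 7, 2008 is a Monday.
From July 7, 2008 to November 9, 2009 is 491 days inclusive.
491 = 7 × 70 + 1, so there are 70 full weeks plus 1 extra day.
Each full week contributes one Monday: 70 so far.
The 1 extra day is Mon — 1 of them qualifies.
Total: 70 + 1 = 71.

71 Mondays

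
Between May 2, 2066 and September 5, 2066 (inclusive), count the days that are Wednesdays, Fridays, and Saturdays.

54

May 2, 2066 is a Sunday.
From May 2, 2066 to September 5, 2066 is 127 days inclusive.
127 = 7 × 18 + 1, so there are 18 full weeks plus 1 extra day.
Each full week contributes 3 days from the set (Wed, Fri, Sat): 18 × 3 = 54.
The 1 extra day is Sunday — none qualify.
Total: 54 + 0 = 54.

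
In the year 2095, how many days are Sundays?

1 January 2095 is a Saturday.
The range spans 365 days (inclusive of both endpoints).
365 = 7 × 52 + 1, so there are 52 full weeks plus 1 extra day.
Each full week contributes one Sunday: 52 so far.
The 1 extra day is Saturday — none qualify.
Total: 52 + 0 = 52.

52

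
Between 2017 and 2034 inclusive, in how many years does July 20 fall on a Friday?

2

Day of week of July 20 in each year:
2017: Thu, 2018: Fri ✓, 2019: Sat, 2020: Mon, 2021: Tue, 2022: Wed, 2023: Thu, 2024: Sat, 2025: Sun, 2026: Mon, 2027: Tue, 2028: Thu, 2029: Fri ✓, 2030: Sat, 2031: Sun, 2032: Tue, 2033: Wed, 2034: Thu
Fridays: 2018, 2029.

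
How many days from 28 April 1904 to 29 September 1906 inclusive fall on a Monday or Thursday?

28 April 1904 is a Thursday.
That's 885 days from start to end, counting both.
885 = 7 × 126 + 3, so there are 126 full weeks plus 3 extra days.
Each full week contributes 2 days from the set (Mon, Thu): 126 × 2 = 252.
The 3 extra days are Thu, Fri, Sat — 1 of them qualifies.
Total: 252 + 1 = 253.

253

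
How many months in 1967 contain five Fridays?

4

A month has five Fridays exactly when Friday falls within its first (length − 28) days.
Jan: 31 days, starts Sun → 5 of Sun, Mon, Tue
Feb: 28 days, starts Wed → 5 of (none)
Mar: 31 days, starts Wed → 5 of Wed, Thu, Fri ✓
Apr: 30 days, starts Sat → 5 of Sat, Sun
May: 31 days, starts Mon → 5 of Mon, Tue, Wed
Jun: 30 days, starts Thu → 5 of Thu, Fri ✓
Jul: 31 days, starts Sat → 5 of Sat, Sun, Mon
Aug: 31 days, starts Tue → 5 of Tue, Wed, Thu
Sep: 30 days, starts Fri → 5 of Fri, Sat ✓
Oct: 31 days, starts Sun → 5 of Sun, Mon, Tue
Nov: 30 days, starts Wed → 5 of Wed, Thu
Dec: 31 days, starts Fri → 5 of Fri, Sat, Sun ✓
Months with five Fridays: Mar, Jun, Sep, Dec.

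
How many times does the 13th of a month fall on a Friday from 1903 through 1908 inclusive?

12

Friday-the-13ths by year:
1903: Feb, Mar, Nov
1904: May
1905: Jan, Oct
1906: Apr, Jul
1907: Sep, Dec
1908: Mar, Nov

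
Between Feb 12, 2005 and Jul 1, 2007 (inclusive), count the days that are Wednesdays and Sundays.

Feb 12, 2005 is a Saturday.
From Feb 12, 2005 to Jul 1, 2007 is 870 days inclusive.
870 = 7 × 124 + 2, so there are 124 full weeks plus 2 extra days.
Each full week contributes 2 days from the set (Wed, Sun): 124 × 2 = 248.
The 2 extra days are Sat, Sun — 1 of them qualifies.
Total: 248 + 1 = 249.

249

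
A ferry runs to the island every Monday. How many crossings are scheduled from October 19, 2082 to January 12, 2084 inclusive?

October 19, 2082 is a Monday.
From October 19, 2082 to January 12, 2084 is 451 days inclusive.
451 = 7 × 64 + 3, so there are 64 full weeks plus 3 extra days.
Each full week contributes one Monday: 64 so far.
The 3 extra days are Mon, Tue, Wed — 1 of them qualifies.
Total: 64 + 1 = 65.

65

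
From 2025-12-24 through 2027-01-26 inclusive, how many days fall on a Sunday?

57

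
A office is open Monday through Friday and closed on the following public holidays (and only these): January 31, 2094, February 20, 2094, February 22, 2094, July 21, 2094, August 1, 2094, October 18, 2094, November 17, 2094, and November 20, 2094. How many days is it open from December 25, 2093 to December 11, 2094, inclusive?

December 25, 2093 is a Friday.
From December 25, 2093 to December 11, 2094 is 352 days inclusive.
352 = 7 × 50 + 2, so there are 50 full weeks plus 2 extra days.
Each full week contributes 5 weekdays (Mon–Fri): 50 × 5 = 250.
The 2 extra days are Friday, Saturday — 1 of them qualifies.
Total: 250 + 1 = 251.
Holidays: January 31, 2094 (Sun); February 20, 2094 (Sat); February 22, 2094 (Mon); July 21, 2094 (Wed); August 1, 2094 (Sun); October 18, 2094 (Mon); November 17, 2094 (Wed); November 20, 2094 (Sat).
4 of the 8 holidays fall on weekdays; the rest are weekends and were already excluded.
Business days: 251 − 4 = 247.

247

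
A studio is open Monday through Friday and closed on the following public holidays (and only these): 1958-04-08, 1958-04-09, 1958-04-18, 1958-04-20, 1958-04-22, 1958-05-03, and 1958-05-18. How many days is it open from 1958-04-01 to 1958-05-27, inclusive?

37

1958-04-01 is a Tuesday.
The range spans 57 days (inclusive of both endpoints).
57 = 7 × 8 + 1, so there are 8 full weeks plus 1 extra day.
Each full week contributes 5 weekdays (Mon–Fri): 8 × 5 = 40.
The 1 extra day is Tuesday — 1 of them qualifies.
Total: 40 + 1 = 41.
Holidays: 1958-04-08 (Tue); 1958-04-09 (Wed); 1958-04-18 (Fri); 1958-04-20 (Sun); 1958-04-22 (Tue); 1958-05-03 (Sat); 1958-05-18 (Sun).
4 of the 7 holidays fall on weekdays; the rest are weekends and were already excluded.
Business days: 41 − 4 = 37.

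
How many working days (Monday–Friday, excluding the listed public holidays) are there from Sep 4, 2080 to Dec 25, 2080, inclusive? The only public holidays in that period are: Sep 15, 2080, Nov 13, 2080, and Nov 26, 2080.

79

Sep 4, 2080 is a Wednesday.
That's 113 days from start to end, counting both.
113 = 7 × 16 + 1, so there are 16 full weeks plus 1 extra day.
Each full week contributes 5 weekdays (Mon–Fri): 16 × 5 = 80.
The 1 extra day is Wednesday — 1 of them qualifies.
Total: 80 + 1 = 81.
Holidays: Sep 15, 2080 (Sun); Nov 13, 2080 (Wed); Nov 26, 2080 (Tue).
2 of the 3 holidays fall on weekdays; the rest are weekends and were already excluded.
Business days: 81 − 2 = 79.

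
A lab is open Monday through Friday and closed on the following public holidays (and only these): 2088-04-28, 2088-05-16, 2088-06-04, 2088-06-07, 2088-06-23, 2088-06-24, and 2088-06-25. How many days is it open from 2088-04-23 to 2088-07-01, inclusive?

44 working days

2088-04-23 is a Friday.
The range spans 70 days (inclusive of both endpoints).
70 = 7 × 10, so the span is exactly 10 full weeks.
Each full week contributes 5 weekdays (Mon–Fri): 10 × 5 = 50.
Holidays: 2088-04-28 (Wed); 2088-05-16 (Sun); 2088-06-04 (Fri); 2088-06-07 (Mon); 2088-06-23 (Wed); 2088-06-24 (Thu); 2088-06-25 (Fri).
6 of the 7 holidays fall on weekdays; the rest are weekends and were already excluded.
Business days: 50 − 6 = 44.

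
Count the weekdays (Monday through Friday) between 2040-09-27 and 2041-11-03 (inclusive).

2040-09-27 is a Thursday.
That's 403 days from start to end, counting both.
403 = 7 × 57 + 4, so there are 57 full weeks plus 4 extra days.
Each full week contributes 5 weekdays (Mon–Fri): 57 × 5 = 285.
The 4 extra days are Thursday, Friday, Saturday, Sunday — 2 of them qualify.
Total: 285 + 2 = 287.

287 weekdays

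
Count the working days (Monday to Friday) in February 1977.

20

Feb 1, 1977 is a Tuesday.
From Feb 1, 1977 to Feb 28, 1977 is 28 days inclusive.
28 = 7 × 4, so the span is exactly 4 full weeks.
Each full week contributes 5 weekdays (Mon–Fri): 4 × 5 = 20.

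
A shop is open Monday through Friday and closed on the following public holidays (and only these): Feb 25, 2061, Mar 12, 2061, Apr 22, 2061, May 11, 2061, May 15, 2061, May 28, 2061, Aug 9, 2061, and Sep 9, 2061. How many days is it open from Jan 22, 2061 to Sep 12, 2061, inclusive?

Jan 22, 2061 is a Saturday.
That's 234 days from start to end, counting both.
234 = 7 × 33 + 3, so there are 33 full weeks plus 3 extra days.
Each full week contributes 5 weekdays (Mon–Fri): 33 × 5 = 165.
The 3 extra days are Sat, Sun, Mon — 1 of them qualifies.
Total: 165 + 1 = 166.
Holidays: Feb 25, 2061 (Fri); Mar 12, 2061 (Sat); Apr 22, 2061 (Fri); May 11, 2061 (Wed); May 15, 2061 (Sun); May 28, 2061 (Sat); Aug 9, 2061 (Tue); Sep 9, 2061 (Fri).
5 of the 8 holidays fall on weekdays; the rest are weekends and were already excluded.
Business days: 166 − 5 = 161.

161 working days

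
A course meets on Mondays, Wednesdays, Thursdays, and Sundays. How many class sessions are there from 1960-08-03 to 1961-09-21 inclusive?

238

1960-08-03 is a Wednesday.
The range spans 415 days (inclusive of both endpoints).
415 = 7 × 59 + 2, so there are 59 full weeks plus 2 extra days.
Each full week contributes 4 days from the set (Mon, Wed, Thu, Sun): 59 × 4 = 236.
The 2 extra days are Wednesday, Thursday — 2 of them qualify.
Total: 236 + 2 = 238.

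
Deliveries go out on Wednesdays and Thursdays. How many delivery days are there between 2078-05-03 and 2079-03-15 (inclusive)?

91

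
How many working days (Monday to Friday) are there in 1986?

1986-01-01 is a Wednesday.
That's 365 days from start to end, counting both.
365 = 7 × 52 + 1, so there are 52 full weeks plus 1 extra day.
Each full week contributes 5 weekdays (Mon–Fri): 52 × 5 = 260.
The 1 extra day is Wed — 1 of them qualifies.
Total: 260 + 1 = 261.

261 weekdays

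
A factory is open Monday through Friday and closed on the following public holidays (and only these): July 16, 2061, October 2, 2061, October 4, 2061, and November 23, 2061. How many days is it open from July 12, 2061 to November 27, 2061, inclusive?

July 12, 2061 is a Tuesday.
That's 139 days from start to end, counting both.
139 = 7 × 19 + 6, so there are 19 full weeks plus 6 extra days.
Each full week contributes 5 weekdays (Mon–Fri): 19 × 5 = 95.
The 6 extra days are Tuesday, Wednesday, Thursday, Friday, Saturday, Sunday — 4 of them qualify.
Total: 95 + 4 = 99.
Holidays: July 16, 2061 (Sat); October 2, 2061 (Sun); October 4, 2061 (Tue); November 23, 2061 (Wed).
2 of the 4 holidays fall on weekdays; the rest are weekends and were already excluded.
Business days: 99 − 2 = 97.

97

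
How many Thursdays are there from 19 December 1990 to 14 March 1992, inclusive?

19 December 1990 is a Wednesday.
From 19 December 1990 to 14 March 1992 is 452 days inclusive.
452 = 7 × 64 + 4, so there are 64 full weeks plus 4 extra days.
Each full week contributes one Thursday: 64 so far.
The 4 extra days are Wednesday, Thursday, Friday, Saturday — 1 of them qualifies.
Total: 64 + 1 = 65.

65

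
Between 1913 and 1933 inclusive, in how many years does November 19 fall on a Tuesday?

2

Day of week of November 19 in each year:
1913: Wed, 1914: Thu, 1915: Fri, 1916: Sun, 1917: Mon, 1918: Tue ✓, 1919: Wed, 1920: Fri, 1921: Sat, 1922: Sun, 1923: Mon, 1924: Wed, 1925: Thu, 1926: Fri, 1927: Sat, 1928: Mon, 1929: Tue ✓, 1930: Wed, 1931: Thu, 1932: Sat, 1933: Sun
Tuesdays: 1918, 1929.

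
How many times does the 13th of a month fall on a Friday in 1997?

The 13th falls on a Friday when the month's 13th has weekday Fri.
Jan 13 is Mon; Feb 13 is Thu; Mar 13 is Thu; Apr 13 is Sun; May 13 is Tue; Jun 13 is Fri ✓; Jul 13 is Sun; Aug 13 is Wed; Sep 13 is Sat; Oct 13 is Mon; Nov 13 is Thu; Dec 13 is Sat.
Friday the 13ths: Jun.

1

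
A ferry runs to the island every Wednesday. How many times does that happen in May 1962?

5

May 1, 1962 is a Tuesday.
From May 1, 1962 to May 31, 1962 is 31 days inclusive.
31 = 7 × 4 + 3, so there are 4 full weeks plus 3 extra days.
Each full week contributes one Wednesday: 4 so far.
The 3 extra days are Tuesday, Wednesday, Thursday — 1 of them qualifies.
Total: 4 + 1 = 5.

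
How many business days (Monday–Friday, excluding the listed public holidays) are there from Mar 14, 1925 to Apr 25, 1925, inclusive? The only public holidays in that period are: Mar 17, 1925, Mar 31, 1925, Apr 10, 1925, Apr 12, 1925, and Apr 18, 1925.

27 business days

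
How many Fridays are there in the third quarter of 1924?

Jul 1, 1924 is a Tuesday.
The range spans 92 days (inclusive of both endpoints).
92 = 7 × 13 + 1, so there are 13 full weeks plus 1 extra day.
Each full week contributes one Friday: 13 so far.
The 1 extra day is Tue — none qualify.
Total: 13 + 0 = 13.

13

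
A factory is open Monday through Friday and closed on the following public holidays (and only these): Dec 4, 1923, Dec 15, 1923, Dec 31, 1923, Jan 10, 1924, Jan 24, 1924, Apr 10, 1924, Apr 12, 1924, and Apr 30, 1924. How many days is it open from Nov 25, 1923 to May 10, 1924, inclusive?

114 business days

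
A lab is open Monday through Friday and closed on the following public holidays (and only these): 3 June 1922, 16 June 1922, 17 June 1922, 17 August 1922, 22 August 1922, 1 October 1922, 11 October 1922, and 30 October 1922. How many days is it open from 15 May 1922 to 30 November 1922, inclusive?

139

15 May 1922 is a Monday.
From 15 May 1922 to 30 November 1922 is 200 days inclusive.
200 = 7 × 28 + 4, so there are 28 full weeks plus 4 extra days.
Each full week contributes 5 weekdays (Mon–Fri): 28 × 5 = 140.
The 4 extra days are Monday, Tuesday, Wednesday, Thursday — 4 of them qualify.
Total: 140 + 4 = 144.
Holidays: 3 June 1922 (Sat); 16 June 1922 (Fri); 17 June 1922 (Sat); 17 August 1922 (Thu); 22 August 1922 (Tue); 1 October 1922 (Sun); 11 October 1922 (Wed); 30 October 1922 (Mon).
5 of the 8 holidays fall on weekdays; the rest are weekends and were already excluded.
Business days: 144 − 5 = 139.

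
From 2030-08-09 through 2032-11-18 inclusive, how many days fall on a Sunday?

119 Sundays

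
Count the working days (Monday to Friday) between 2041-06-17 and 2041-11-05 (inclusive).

102 weekdays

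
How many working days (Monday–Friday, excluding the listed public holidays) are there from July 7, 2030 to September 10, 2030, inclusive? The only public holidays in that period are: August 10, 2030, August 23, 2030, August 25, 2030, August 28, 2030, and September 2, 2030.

July 7, 2030 is a Sunday.
That's 66 days from start to end, counting both.
66 = 7 × 9 + 3, so there are 9 full weeks plus 3 extra days.
Each full week contributes 5 weekdays (Mon–Fri): 9 × 5 = 45.
The 3 extra days are Sun, Mon, Tue — 2 of them qualify.
Total: 45 + 2 = 47.
Holidays: August 10, 2030 (Sat); August 23, 2030 (Fri); August 25, 2030 (Sun); August 28, 2030 (Wed); September 2, 2030 (Mon).
3 of the 5 holidays fall on weekdays; the rest are weekends and were already excluded.
Business days: 47 − 3 = 44.

44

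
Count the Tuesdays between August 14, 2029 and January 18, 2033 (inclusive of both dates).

180 Tuesdays

August 14, 2029 is a Tuesday.
From August 14, 2029 to January 18, 2033 is 1254 days inclusive.
1254 = 7 × 179 + 1, so there are 179 full weeks plus 1 extra day.
Each full week contributes one Tuesday: 179 so far.
The 1 extra day is Tue — 1 of them qualifies.
Total: 179 + 1 = 180.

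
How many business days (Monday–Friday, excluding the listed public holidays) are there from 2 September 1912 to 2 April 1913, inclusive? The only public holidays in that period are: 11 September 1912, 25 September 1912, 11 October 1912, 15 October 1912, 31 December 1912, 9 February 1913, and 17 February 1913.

2 September 1912 is a Monday.
That's 213 days from start to end, counting both.
213 = 7 × 30 + 3, so there are 30 full weeks plus 3 extra days.
Each full week contributes 5 weekdays (Mon–Fri): 30 × 5 = 150.
The 3 extra days are Monday, Tuesday, Wednesday — 3 of them qualify.
Total: 150 + 3 = 153.
Holidays: 11 September 1912 (Wed); 25 September 1912 (Wed); 11 October 1912 (Fri); 15 October 1912 (Tue); 31 December 1912 (Tue); 9 February 1913 (Sun); 17 February 1913 (Mon).
6 of the 7 holidays fall on weekdays; the rest are weekends and were already excluded.
Business days: 153 − 6 = 147.

147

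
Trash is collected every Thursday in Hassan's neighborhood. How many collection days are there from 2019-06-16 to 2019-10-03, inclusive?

16

2019-06-16 is a Sunday.
That's 110 days from start to end, counting both.
110 = 7 × 15 + 5, so there are 15 full weeks plus 5 extra days.
Each full week contributes one Thursday: 15 so far.
The 5 extra days are Sunday, Monday, Tuesday, Wednesday, Thursday — 1 of them qualifies.
Total: 15 + 1 = 16.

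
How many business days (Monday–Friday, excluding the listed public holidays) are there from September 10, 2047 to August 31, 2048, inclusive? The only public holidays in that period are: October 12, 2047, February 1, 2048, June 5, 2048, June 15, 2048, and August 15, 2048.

September 10, 2047 is a Tuesday.
That's 357 days from start to end, counting both.
357 = 7 × 51, so the span is exactly 51 full weeks.
Each full week contributes 5 weekdays (Mon–Fri): 51 × 5 = 255.
Holidays: October 12, 2047 (Sat); February 1, 2048 (Sat); June 5, 2048 (Fri); June 15, 2048 (Mon); August 15, 2048 (Sat).
2 of the 5 holidays fall on weekdays; the rest are weekends and were already excluded.
Business days: 255 − 2 = 253.

253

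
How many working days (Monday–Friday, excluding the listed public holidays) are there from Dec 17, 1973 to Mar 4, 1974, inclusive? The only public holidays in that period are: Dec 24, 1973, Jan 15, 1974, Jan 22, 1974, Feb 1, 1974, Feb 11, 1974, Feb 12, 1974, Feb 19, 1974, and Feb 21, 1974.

Dec 17, 1973 is a Monday.
The range spans 78 days (inclusive of both endpoints).
78 = 7 × 11 + 1, so there are 11 full weeks plus 1 extra day.
Each full week contributes 5 weekdays (Mon–Fri): 11 × 5 = 55.
The 1 extra day is Monday — 1 of them qualifies.
Total: 55 + 1 = 56.
Holidays: Dec 24, 1973 (Mon); Jan 15, 1974 (Tue); Jan 22, 1974 (Tue); Feb 1, 1974 (Fri); Feb 11, 1974 (Mon); Feb 12, 1974 (Tue); Feb 19, 1974 (Tue); Feb 21, 1974 (Thu).
All 8 holidays fall on weekdays, so subtract 8.
Business days: 56 − 8 = 48.

48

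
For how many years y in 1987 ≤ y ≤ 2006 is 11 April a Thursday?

3

Day of week of April 11 in each year:
1987: Sat, 1988: Mon, 1989: Tue, 1990: Wed, 1991: Thu ✓, 1992: Sat, 1993: Sun, 1994: Mon, 1995: Tue, 1996: Thu ✓, 1997: Fri, 1998: Sat, 1999: Sun, 2000: Tue, 2001: Wed, 2002: Thu ✓, 2003: Fri, 2004: Sun, 2005: Mon, 2006: Tue
Thursdays: 1991, 1996, 2002.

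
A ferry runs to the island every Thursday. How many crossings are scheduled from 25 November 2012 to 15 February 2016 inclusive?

168

25 November 2012 is a Sunday.
That's 1178 days from start to end, counting both.
1178 = 7 × 168 + 2, so there are 168 full weeks plus 2 extra days.
Each full week contributes one Thursday: 168 so far.
The 2 extra days are Sunday, Monday — none qualify.
Total: 168 + 0 = 168.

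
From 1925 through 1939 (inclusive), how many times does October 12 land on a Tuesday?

2

Day of week of October 12 in each year:
1925: Mon, 1926: Tue ✓, 1927: Wed, 1928: Fri, 1929: Sat, 1930: Sun, 1931: Mon, 1932: Wed, 1933: Thu, 1934: Fri, 1935: Sat, 1936: Mon, 1937: Tue ✓, 1938: Wed, 1939: Thu
Tuesdays: 1926, 1937.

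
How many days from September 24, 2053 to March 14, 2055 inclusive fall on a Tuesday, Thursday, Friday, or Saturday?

307

September 24, 2053 is a Wednesday.
The range spans 537 days (inclusive of both endpoints).
537 = 7 × 76 + 5, so there are 76 full weeks plus 5 extra days.
Each full week contributes 4 days from the set (Tue, Thu, Fri, Sat): 76 × 4 = 304.
The 5 extra days are Wednesday, Thursday, Friday, Saturday, Sunday — 3 of them qualify.
Total: 304 + 3 = 307.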